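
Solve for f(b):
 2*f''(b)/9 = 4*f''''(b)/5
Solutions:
 f(b) = C1 + C2*b + C3*exp(-sqrt(10)*b/6) + C4*exp(sqrt(10)*b/6)


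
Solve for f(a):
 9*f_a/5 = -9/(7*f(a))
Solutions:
 f(a) = -sqrt(C1 - 70*a)/7
 f(a) = sqrt(C1 - 70*a)/7


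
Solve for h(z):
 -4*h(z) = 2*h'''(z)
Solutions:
 h(z) = C3*exp(-2^(1/3)*z) + (C1*sin(2^(1/3)*sqrt(3)*z/2) + C2*cos(2^(1/3)*sqrt(3)*z/2))*exp(2^(1/3)*z/2)


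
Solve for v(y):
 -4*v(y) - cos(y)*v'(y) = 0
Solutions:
 v(y) = C1*(sin(y)^2 - 2*sin(y) + 1)/(sin(y)^2 + 2*sin(y) + 1)


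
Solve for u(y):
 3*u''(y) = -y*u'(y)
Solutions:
 u(y) = C1 + C2*erf(sqrt(6)*y/6)


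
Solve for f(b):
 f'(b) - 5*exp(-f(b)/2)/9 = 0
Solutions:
 f(b) = 2*log(C1 + 5*b/18)


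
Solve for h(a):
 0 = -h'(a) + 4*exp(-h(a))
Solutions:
 h(a) = log(C1 + 4*a)


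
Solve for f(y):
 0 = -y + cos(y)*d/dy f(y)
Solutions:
 f(y) = C1 + Integral(y/cos(y), y)


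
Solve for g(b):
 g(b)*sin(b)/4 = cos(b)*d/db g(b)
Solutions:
 g(b) = C1/cos(b)^(1/4)


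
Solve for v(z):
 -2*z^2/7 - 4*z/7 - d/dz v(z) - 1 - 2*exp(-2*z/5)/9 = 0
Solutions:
 v(z) = C1 - 2*z^3/21 - 2*z^2/7 - z + 5*exp(-2*z/5)/9


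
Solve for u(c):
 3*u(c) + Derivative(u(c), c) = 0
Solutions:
 u(c) = C1*exp(-3*c)


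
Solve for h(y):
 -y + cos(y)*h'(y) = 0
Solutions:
 h(y) = C1 + Integral(y/cos(y), y)


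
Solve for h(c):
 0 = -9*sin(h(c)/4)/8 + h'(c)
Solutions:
 -9*c/8 + 2*log(cos(h(c)/4) - 1) - 2*log(cos(h(c)/4) + 1) = C1


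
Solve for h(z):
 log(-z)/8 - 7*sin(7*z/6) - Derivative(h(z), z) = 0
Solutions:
 h(z) = C1 + z*log(-z)/8 - z/8 + 6*cos(7*z/6)


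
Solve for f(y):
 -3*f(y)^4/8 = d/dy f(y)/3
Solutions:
 f(y) = (-3^(2/3)/3 - 3^(1/6)*I)*(1/(C1 + 9*y))^(1/3)
 f(y) = (-3^(2/3)/3 + 3^(1/6)*I)*(1/(C1 + 9*y))^(1/3)
 f(y) = 2*(1/(C1 + 27*y))^(1/3)


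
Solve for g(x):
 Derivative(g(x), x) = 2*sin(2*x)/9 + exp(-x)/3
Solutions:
 g(x) = C1 - cos(2*x)/9 - exp(-x)/3


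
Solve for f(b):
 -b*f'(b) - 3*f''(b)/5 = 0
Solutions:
 f(b) = C1 + C2*erf(sqrt(30)*b/6)


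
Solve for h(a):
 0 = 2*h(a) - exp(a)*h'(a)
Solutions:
 h(a) = C1*exp(-2*exp(-a))


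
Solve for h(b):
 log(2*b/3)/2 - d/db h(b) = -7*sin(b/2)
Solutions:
 h(b) = C1 + b*log(b)/2 - b*log(3) - b/2 + b*log(6)/2 - 14*cos(b/2)


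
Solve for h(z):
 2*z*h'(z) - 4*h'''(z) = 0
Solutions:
 h(z) = C1 + Integral(C2*airyai(2^(2/3)*z/2) + C3*airybi(2^(2/3)*z/2), z)


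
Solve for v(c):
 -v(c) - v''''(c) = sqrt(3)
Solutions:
 v(c) = (C1*sin(sqrt(2)*c/2) + C2*cos(sqrt(2)*c/2))*exp(-sqrt(2)*c/2) + (C3*sin(sqrt(2)*c/2) + C4*cos(sqrt(2)*c/2))*exp(sqrt(2)*c/2) - sqrt(3)


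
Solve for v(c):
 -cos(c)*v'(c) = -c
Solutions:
 v(c) = C1 + Integral(c/cos(c), c)


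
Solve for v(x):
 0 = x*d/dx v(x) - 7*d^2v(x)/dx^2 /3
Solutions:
 v(x) = C1 + C2*erfi(sqrt(42)*x/14)


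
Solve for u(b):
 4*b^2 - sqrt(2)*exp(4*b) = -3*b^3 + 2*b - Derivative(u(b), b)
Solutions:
 u(b) = C1 - 3*b^4/4 - 4*b^3/3 + b^2 + sqrt(2)*exp(4*b)/4


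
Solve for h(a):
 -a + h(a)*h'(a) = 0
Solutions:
 h(a) = -sqrt(C1 + a^2)
 h(a) = sqrt(C1 + a^2)


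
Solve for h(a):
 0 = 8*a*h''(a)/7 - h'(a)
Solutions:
 h(a) = C1 + C2*a^(15/8)


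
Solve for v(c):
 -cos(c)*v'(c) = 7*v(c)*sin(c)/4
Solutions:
 v(c) = C1*cos(c)^(7/4)


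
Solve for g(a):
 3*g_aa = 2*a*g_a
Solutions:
 g(a) = C1 + C2*erfi(sqrt(3)*a/3)


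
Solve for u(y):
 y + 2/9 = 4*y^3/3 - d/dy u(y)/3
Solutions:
 u(y) = C1 + y^4 - 3*y^2/2 - 2*y/3


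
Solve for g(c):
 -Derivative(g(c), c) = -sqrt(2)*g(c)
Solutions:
 g(c) = C1*exp(sqrt(2)*c)


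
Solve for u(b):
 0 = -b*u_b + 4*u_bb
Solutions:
 u(b) = C1 + C2*erfi(sqrt(2)*b/4)


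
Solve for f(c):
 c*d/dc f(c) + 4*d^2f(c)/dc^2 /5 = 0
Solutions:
 f(c) = C1 + C2*erf(sqrt(10)*c/4)


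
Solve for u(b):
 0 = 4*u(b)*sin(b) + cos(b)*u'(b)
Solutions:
 u(b) = C1*cos(b)^4


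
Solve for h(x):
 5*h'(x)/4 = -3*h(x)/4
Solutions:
 h(x) = C1*exp(-3*x/5)


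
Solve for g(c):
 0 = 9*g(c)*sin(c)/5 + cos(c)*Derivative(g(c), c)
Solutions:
 g(c) = C1*cos(c)^(9/5)


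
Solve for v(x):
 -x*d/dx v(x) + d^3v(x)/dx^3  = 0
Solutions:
 v(x) = C1 + Integral(C2*airyai(x) + C3*airybi(x), x)


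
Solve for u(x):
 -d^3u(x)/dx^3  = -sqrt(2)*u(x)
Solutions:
 u(x) = C3*exp(2^(1/6)*x) + (C1*sin(2^(1/6)*sqrt(3)*x/2) + C2*cos(2^(1/6)*sqrt(3)*x/2))*exp(-2^(1/6)*x/2)


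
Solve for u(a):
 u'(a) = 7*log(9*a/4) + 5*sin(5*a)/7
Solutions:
 u(a) = C1 + 7*a*log(a) - 14*a*log(2) - 7*a + 14*a*log(3) - cos(5*a)/7


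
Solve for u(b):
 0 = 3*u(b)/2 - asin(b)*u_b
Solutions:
 u(b) = C1*exp(3*Integral(1/asin(b), b)/2)


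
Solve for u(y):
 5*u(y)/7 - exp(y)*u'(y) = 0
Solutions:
 u(y) = C1*exp(-5*exp(-y)/7)


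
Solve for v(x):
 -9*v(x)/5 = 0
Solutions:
 v(x) = 0


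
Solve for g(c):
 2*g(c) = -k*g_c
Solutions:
 g(c) = C1*exp(-2*c/k)


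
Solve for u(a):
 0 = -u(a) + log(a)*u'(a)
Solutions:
 u(a) = C1*exp(li(a))


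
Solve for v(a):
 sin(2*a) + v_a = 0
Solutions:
 v(a) = C1 + cos(2*a)/2


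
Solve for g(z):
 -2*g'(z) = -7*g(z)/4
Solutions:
 g(z) = C1*exp(7*z/8)


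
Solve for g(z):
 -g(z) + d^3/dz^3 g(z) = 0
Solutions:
 g(z) = C3*exp(z) + (C1*sin(sqrt(3)*z/2) + C2*cos(sqrt(3)*z/2))*exp(-z/2)


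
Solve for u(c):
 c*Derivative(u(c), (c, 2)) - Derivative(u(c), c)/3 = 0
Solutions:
 u(c) = C1 + C2*c^(4/3)


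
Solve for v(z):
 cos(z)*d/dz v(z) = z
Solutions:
 v(z) = C1 + Integral(z/cos(z), z)


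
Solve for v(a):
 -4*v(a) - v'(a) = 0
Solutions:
 v(a) = C1*exp(-4*a)


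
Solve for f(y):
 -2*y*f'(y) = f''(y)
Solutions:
 f(y) = C1 + C2*erf(y)


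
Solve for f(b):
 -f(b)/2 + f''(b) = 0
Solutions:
 f(b) = C1*exp(-sqrt(2)*b/2) + C2*exp(sqrt(2)*b/2)


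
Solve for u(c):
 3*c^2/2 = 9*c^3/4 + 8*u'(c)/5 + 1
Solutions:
 u(c) = C1 - 45*c^4/128 + 5*c^3/16 - 5*c/8


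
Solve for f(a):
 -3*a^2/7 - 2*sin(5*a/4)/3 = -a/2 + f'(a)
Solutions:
 f(a) = C1 - a^3/7 + a^2/4 + 8*cos(5*a/4)/15


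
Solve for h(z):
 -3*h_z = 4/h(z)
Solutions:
 h(z) = -sqrt(C1 - 24*z)/3
 h(z) = sqrt(C1 - 24*z)/3


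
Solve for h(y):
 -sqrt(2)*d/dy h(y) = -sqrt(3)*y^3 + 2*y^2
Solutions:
 h(y) = C1 + sqrt(6)*y^4/8 - sqrt(2)*y^3/3


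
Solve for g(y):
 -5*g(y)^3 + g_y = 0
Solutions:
 g(y) = -sqrt(2)*sqrt(-1/(C1 + 5*y))/2
 g(y) = sqrt(2)*sqrt(-1/(C1 + 5*y))/2


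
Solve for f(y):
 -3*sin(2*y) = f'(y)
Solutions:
 f(y) = C1 + 3*cos(2*y)/2


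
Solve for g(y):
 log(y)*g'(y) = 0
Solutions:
 g(y) = C1


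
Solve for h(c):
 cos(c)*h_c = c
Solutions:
 h(c) = C1 + Integral(c/cos(c), c)


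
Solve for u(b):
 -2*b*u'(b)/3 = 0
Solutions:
 u(b) = C1


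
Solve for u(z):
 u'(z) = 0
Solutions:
 u(z) = C1


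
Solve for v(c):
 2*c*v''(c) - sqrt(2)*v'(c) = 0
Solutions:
 v(c) = C1 + C2*c^(sqrt(2)/2 + 1)


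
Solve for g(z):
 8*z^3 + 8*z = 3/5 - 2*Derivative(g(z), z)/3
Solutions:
 g(z) = C1 - 3*z^4 - 6*z^2 + 9*z/10


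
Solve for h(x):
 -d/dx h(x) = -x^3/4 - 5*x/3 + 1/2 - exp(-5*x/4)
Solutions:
 h(x) = C1 + x^4/16 + 5*x^2/6 - x/2 - 4*exp(-5*x/4)/5


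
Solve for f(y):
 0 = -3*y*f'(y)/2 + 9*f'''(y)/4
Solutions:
 f(y) = C1 + Integral(C2*airyai(2^(1/3)*3^(2/3)*y/3) + C3*airybi(2^(1/3)*3^(2/3)*y/3), y)


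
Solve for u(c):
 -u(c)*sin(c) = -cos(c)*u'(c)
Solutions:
 u(c) = C1/cos(c)


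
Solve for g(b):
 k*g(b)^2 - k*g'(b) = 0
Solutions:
 g(b) = -1/(C1 + b)


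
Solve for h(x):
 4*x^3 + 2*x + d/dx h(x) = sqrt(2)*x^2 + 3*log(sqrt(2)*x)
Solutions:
 h(x) = C1 - x^4 + sqrt(2)*x^3/3 - x^2 + 3*x*log(x) - 3*x + 3*x*log(2)/2


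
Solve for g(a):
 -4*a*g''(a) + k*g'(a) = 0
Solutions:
 g(a) = C1 + a^(re(k)/4 + 1)*(C2*sin(log(a)*Abs(im(k))/4) + C3*cos(log(a)*im(k)/4))


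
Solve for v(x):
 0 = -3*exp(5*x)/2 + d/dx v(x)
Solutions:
 v(x) = C1 + 3*exp(5*x)/10


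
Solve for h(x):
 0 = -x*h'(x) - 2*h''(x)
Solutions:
 h(x) = C1 + C2*erf(x/2)


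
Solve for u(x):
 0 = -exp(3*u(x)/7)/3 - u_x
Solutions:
 u(x) = 7*log(1/(C1 + x))/3 + 7*log(7)/3
 u(x) = 7*log(7^(1/3)*(-1 - sqrt(3)*I)*(1/(C1 + x))^(1/3)/2)
 u(x) = 7*log(7^(1/3)*(-1 + sqrt(3)*I)*(1/(C1 + x))^(1/3)/2)


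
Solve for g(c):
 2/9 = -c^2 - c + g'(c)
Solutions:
 g(c) = C1 + c^3/3 + c^2/2 + 2*c/9


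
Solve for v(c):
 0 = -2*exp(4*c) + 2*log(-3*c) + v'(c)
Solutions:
 v(c) = C1 - 2*c*log(-c) + 2*c*(1 - log(3)) + exp(4*c)/2


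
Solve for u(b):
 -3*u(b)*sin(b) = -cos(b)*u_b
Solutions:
 u(b) = C1/cos(b)^3


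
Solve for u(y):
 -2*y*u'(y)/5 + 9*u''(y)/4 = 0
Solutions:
 u(y) = C1 + C2*erfi(2*sqrt(5)*y/15)


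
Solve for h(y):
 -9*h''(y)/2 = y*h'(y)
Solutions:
 h(y) = C1 + C2*erf(y/3)


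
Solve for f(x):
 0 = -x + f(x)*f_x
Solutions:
 f(x) = -sqrt(C1 + x^2)
 f(x) = sqrt(C1 + x^2)


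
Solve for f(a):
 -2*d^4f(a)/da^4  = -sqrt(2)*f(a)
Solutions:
 f(a) = C1*exp(-2^(7/8)*a/2) + C2*exp(2^(7/8)*a/2) + C3*sin(2^(7/8)*a/2) + C4*cos(2^(7/8)*a/2)


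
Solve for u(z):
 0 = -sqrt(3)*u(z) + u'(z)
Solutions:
 u(z) = C1*exp(sqrt(3)*z)


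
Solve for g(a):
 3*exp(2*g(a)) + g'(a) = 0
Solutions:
 g(a) = log(-sqrt(-1/(C1 - 3*a))) - log(2)/2
 g(a) = log(-1/(C1 - 3*a))/2 - log(2)/2


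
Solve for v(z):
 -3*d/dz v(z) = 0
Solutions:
 v(z) = C1


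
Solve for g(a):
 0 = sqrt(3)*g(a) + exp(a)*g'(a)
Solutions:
 g(a) = C1*exp(sqrt(3)*exp(-a))


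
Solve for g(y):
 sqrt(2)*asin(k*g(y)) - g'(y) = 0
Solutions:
 Integral(1/asin(_y*k), (_y, g(y))) = C1 + sqrt(2)*y


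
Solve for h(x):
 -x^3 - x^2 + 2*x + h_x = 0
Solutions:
 h(x) = C1 + x^4/4 + x^3/3 - x^2


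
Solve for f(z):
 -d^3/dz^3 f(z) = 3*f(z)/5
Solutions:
 f(z) = C3*exp(-3^(1/3)*5^(2/3)*z/5) + (C1*sin(3^(5/6)*5^(2/3)*z/10) + C2*cos(3^(5/6)*5^(2/3)*z/10))*exp(3^(1/3)*5^(2/3)*z/10)


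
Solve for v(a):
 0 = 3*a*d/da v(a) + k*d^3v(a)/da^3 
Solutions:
 v(a) = C1 + Integral(C2*airyai(3^(1/3)*a*(-1/k)^(1/3)) + C3*airybi(3^(1/3)*a*(-1/k)^(1/3)), a)


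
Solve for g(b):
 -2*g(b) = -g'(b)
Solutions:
 g(b) = C1*exp(2*b)


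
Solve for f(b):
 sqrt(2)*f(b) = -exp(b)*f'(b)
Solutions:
 f(b) = C1*exp(sqrt(2)*exp(-b))


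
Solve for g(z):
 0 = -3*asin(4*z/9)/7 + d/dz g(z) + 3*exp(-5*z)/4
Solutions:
 g(z) = C1 + 3*z*asin(4*z/9)/7 + 3*sqrt(81 - 16*z^2)/28 + 3*exp(-5*z)/20


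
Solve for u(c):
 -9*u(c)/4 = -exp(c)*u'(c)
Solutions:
 u(c) = C1*exp(-9*exp(-c)/4)


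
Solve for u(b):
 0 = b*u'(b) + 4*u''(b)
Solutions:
 u(b) = C1 + C2*erf(sqrt(2)*b/4)


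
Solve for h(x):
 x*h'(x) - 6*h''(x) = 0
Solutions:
 h(x) = C1 + C2*erfi(sqrt(3)*x/6)


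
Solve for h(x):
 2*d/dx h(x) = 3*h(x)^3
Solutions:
 h(x) = -sqrt(-1/(C1 + 3*x))
 h(x) = sqrt(-1/(C1 + 3*x))


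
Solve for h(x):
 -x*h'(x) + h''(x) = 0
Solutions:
 h(x) = C1 + C2*erfi(sqrt(2)*x/2)


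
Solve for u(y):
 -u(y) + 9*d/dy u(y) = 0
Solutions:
 u(y) = C1*exp(y/9)


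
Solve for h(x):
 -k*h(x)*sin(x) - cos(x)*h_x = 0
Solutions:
 h(x) = C1*exp(k*log(cos(x)))


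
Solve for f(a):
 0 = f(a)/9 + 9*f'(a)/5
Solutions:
 f(a) = C1*exp(-5*a/81)


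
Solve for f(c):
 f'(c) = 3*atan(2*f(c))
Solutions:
 Integral(1/atan(2*_y), (_y, f(c))) = C1 + 3*c


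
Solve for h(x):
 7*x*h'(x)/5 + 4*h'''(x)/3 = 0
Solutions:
 h(x) = C1 + Integral(C2*airyai(-1050^(1/3)*x/10) + C3*airybi(-1050^(1/3)*x/10), x)


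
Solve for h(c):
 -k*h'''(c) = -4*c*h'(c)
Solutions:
 h(c) = C1 + Integral(C2*airyai(2^(2/3)*c*(1/k)^(1/3)) + C3*airybi(2^(2/3)*c*(1/k)^(1/3)), c)


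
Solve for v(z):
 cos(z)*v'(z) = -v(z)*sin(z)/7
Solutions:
 v(z) = C1*cos(z)^(1/7)


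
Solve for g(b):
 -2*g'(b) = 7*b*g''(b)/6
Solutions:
 g(b) = C1 + C2/b^(5/7)


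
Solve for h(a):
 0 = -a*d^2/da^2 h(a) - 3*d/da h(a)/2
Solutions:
 h(a) = C1 + C2/sqrt(a)


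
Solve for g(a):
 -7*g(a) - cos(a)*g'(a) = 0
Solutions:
 g(a) = C1*sqrt(sin(a) - 1)*(sin(a)^3 - 3*sin(a)^2 + 3*sin(a) - 1)/(sqrt(sin(a) + 1)*(sin(a)^3 + 3*sin(a)^2 + 3*sin(a) + 1))


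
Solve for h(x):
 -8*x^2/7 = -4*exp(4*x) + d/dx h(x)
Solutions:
 h(x) = C1 - 8*x^3/21 + exp(4*x)


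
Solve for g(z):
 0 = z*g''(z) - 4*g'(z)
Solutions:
 g(z) = C1 + C2*z^5


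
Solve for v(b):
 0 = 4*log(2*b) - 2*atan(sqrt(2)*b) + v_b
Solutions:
 v(b) = C1 - 4*b*log(b) + 2*b*atan(sqrt(2)*b) - 4*b*log(2) + 4*b - sqrt(2)*log(2*b^2 + 1)/2


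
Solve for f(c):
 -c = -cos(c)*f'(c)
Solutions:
 f(c) = C1 + Integral(c/cos(c), c)


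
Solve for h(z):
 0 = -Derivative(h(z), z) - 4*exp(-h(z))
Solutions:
 h(z) = log(C1 - 4*z)


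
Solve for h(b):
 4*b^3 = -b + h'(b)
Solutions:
 h(b) = C1 + b^4 + b^2/2


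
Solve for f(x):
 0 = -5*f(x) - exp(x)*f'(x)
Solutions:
 f(x) = C1*exp(5*exp(-x))


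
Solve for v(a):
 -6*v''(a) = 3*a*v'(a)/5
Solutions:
 v(a) = C1 + C2*erf(sqrt(5)*a/10)


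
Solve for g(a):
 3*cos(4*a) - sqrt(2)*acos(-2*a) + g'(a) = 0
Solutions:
 g(a) = C1 + sqrt(2)*(a*acos(-2*a) + sqrt(1 - 4*a^2)/2) - 3*sin(4*a)/4


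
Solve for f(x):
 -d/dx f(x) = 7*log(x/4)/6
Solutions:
 f(x) = C1 - 7*x*log(x)/6 + 7*x/6 + 7*x*log(2)/3


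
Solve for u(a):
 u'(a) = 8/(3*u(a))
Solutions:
 u(a) = -sqrt(C1 + 48*a)/3
 u(a) = sqrt(C1 + 48*a)/3


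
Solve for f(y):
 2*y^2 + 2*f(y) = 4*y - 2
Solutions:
 f(y) = -y^2 + 2*y - 1


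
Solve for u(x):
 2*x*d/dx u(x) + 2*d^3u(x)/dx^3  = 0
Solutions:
 u(x) = C1 + Integral(C2*airyai(-x) + C3*airybi(-x), x)


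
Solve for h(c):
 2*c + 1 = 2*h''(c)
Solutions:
 h(c) = C1 + C2*c + c^3/6 + c^2/4


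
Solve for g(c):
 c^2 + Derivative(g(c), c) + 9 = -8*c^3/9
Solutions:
 g(c) = C1 - 2*c^4/9 - c^3/3 - 9*c


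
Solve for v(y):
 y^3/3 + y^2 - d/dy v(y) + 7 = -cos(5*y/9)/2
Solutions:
 v(y) = C1 + y^4/12 + y^3/3 + 7*y + 9*sin(5*y/9)/10


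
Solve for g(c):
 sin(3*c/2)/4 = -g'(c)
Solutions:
 g(c) = C1 + cos(3*c/2)/6


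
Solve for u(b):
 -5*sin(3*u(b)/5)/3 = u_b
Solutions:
 5*b/3 + 5*log(cos(3*u(b)/5) - 1)/6 - 5*log(cos(3*u(b)/5) + 1)/6 = C1


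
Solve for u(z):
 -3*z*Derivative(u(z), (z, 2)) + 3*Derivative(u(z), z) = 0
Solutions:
 u(z) = C1 + C2*z^2


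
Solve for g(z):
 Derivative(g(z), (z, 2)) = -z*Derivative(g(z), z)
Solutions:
 g(z) = C1 + C2*erf(sqrt(2)*z/2)


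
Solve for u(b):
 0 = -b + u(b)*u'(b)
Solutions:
 u(b) = -sqrt(C1 + b^2)
 u(b) = sqrt(C1 + b^2)


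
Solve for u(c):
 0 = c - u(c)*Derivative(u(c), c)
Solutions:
 u(c) = -sqrt(C1 + c^2)
 u(c) = sqrt(C1 + c^2)


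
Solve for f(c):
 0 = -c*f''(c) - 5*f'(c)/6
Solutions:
 f(c) = C1 + C2*c^(1/6)


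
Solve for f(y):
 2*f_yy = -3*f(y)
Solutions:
 f(y) = C1*sin(sqrt(6)*y/2) + C2*cos(sqrt(6)*y/2)


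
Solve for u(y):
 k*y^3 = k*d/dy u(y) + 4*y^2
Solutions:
 u(y) = C1 + y^4/4 - 4*y^3/(3*k)


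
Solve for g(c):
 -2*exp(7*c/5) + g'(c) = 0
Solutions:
 g(c) = C1 + 10*exp(7*c/5)/7


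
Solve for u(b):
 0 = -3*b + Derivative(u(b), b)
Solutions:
 u(b) = C1 + 3*b^2/2


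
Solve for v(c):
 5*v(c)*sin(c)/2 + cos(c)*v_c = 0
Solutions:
 v(c) = C1*cos(c)^(5/2)


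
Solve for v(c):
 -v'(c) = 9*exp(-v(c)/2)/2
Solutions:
 v(c) = 2*log(C1 - 9*c/4)


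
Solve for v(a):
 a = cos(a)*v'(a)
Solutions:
 v(a) = C1 + Integral(a/cos(a), a)


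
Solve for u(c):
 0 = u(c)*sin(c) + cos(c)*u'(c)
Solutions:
 u(c) = C1*cos(c)


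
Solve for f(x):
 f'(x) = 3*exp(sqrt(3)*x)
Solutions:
 f(x) = C1 + sqrt(3)*exp(sqrt(3)*x)


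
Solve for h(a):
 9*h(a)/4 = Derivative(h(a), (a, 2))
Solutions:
 h(a) = C1*exp(-3*a/2) + C2*exp(3*a/2)


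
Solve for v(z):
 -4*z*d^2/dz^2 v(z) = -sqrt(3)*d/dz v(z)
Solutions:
 v(z) = C1 + C2*z^(sqrt(3)/4 + 1)


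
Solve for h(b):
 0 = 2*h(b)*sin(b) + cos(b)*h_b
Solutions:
 h(b) = C1*cos(b)^2


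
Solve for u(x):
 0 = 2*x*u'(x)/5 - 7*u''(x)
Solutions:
 u(x) = C1 + C2*erfi(sqrt(35)*x/35)


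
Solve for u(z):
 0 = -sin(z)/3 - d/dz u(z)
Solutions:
 u(z) = C1 + cos(z)/3


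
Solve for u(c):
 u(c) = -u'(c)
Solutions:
 u(c) = C1*exp(-c)


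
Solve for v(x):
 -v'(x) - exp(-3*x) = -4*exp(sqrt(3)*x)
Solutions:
 v(x) = C1 + 4*sqrt(3)*exp(sqrt(3)*x)/3 + exp(-3*x)/3


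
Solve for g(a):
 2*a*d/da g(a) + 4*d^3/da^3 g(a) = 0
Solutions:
 g(a) = C1 + Integral(C2*airyai(-2^(2/3)*a/2) + C3*airybi(-2^(2/3)*a/2), a)


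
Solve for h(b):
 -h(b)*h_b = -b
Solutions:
 h(b) = -sqrt(C1 + b^2)
 h(b) = sqrt(C1 + b^2)


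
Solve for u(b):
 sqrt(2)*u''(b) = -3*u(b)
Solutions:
 u(b) = C1*sin(2^(3/4)*sqrt(3)*b/2) + C2*cos(2^(3/4)*sqrt(3)*b/2)


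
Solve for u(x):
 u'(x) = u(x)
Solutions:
 u(x) = C1*exp(x)


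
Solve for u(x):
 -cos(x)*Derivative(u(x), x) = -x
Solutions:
 u(x) = C1 + Integral(x/cos(x), x)


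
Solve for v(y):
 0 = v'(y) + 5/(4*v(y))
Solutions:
 v(y) = -sqrt(C1 - 10*y)/2
 v(y) = sqrt(C1 - 10*y)/2


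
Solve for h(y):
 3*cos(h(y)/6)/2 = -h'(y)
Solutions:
 3*y/2 - 3*log(sin(h(y)/6) - 1) + 3*log(sin(h(y)/6) + 1) = C1


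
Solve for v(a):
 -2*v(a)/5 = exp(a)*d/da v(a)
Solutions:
 v(a) = C1*exp(2*exp(-a)/5)


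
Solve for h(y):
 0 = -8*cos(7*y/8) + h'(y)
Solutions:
 h(y) = C1 + 64*sin(7*y/8)/7


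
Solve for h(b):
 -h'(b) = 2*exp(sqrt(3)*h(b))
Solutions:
 h(b) = sqrt(3)*(2*log(1/(C1 + 2*b)) - log(3))/6


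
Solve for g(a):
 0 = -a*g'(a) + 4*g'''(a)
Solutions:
 g(a) = C1 + Integral(C2*airyai(2^(1/3)*a/2) + C3*airybi(2^(1/3)*a/2), a)


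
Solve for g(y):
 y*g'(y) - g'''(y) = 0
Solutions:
 g(y) = C1 + Integral(C2*airyai(y) + C3*airybi(y), y)


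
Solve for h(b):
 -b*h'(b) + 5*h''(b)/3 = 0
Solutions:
 h(b) = C1 + C2*erfi(sqrt(30)*b/10)


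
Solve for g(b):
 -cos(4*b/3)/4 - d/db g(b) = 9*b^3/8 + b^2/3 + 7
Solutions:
 g(b) = C1 - 9*b^4/32 - b^3/9 - 7*b - 3*sin(4*b/3)/16


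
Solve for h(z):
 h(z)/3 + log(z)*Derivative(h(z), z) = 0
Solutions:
 h(z) = C1*exp(-li(z)/3)


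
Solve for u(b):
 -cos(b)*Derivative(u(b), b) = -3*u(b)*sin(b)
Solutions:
 u(b) = C1/cos(b)^3


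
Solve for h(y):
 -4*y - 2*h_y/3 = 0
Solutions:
 h(y) = C1 - 3*y^2


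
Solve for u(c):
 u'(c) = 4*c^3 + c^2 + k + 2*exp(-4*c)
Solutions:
 u(c) = C1 + c^4 + c^3/3 + c*k - exp(-4*c)/2


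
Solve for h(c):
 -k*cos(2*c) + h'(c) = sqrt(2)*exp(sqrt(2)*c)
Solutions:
 h(c) = C1 + k*sin(2*c)/2 + exp(sqrt(2)*c)


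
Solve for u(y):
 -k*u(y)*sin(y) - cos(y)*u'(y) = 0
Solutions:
 u(y) = C1*exp(k*log(cos(y)))


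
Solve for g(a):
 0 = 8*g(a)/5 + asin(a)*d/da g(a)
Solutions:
 g(a) = C1*exp(-8*Integral(1/asin(a), a)/5)


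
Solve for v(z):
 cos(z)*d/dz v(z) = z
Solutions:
 v(z) = C1 + Integral(z/cos(z), z)


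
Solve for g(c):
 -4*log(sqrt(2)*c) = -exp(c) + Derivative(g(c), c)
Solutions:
 g(c) = C1 - 4*c*log(c) + 2*c*(2 - log(2)) + exp(c)


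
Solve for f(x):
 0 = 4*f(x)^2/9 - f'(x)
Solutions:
 f(x) = -9/(C1 + 4*x)


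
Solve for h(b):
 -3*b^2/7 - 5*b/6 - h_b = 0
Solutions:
 h(b) = C1 - b^3/7 - 5*b^2/12


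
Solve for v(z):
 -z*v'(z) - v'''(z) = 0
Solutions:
 v(z) = C1 + Integral(C2*airyai(-z) + C3*airybi(-z), z)


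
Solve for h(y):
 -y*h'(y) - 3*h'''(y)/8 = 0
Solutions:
 h(y) = C1 + Integral(C2*airyai(-2*3^(2/3)*y/3) + C3*airybi(-2*3^(2/3)*y/3), y)


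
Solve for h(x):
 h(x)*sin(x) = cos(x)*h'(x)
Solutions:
 h(x) = C1/cos(x)


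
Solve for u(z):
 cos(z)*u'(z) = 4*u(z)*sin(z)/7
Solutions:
 u(z) = C1/cos(z)^(4/7)


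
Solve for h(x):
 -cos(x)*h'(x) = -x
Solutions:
 h(x) = C1 + Integral(x/cos(x), x)


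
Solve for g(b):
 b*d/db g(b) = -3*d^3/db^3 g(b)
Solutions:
 g(b) = C1 + Integral(C2*airyai(-3^(2/3)*b/3) + C3*airybi(-3^(2/3)*b/3), b)


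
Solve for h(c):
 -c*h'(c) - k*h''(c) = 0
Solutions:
 h(c) = C1 + C2*sqrt(k)*erf(sqrt(2)*c*sqrt(1/k)/2)


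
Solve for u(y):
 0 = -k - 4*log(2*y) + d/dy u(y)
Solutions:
 u(y) = C1 + k*y + 4*y*log(y) - 4*y + y*log(16)


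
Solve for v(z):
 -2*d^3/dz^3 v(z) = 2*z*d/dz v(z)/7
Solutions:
 v(z) = C1 + Integral(C2*airyai(-7^(2/3)*z/7) + C3*airybi(-7^(2/3)*z/7), z)


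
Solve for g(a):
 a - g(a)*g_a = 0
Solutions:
 g(a) = -sqrt(C1 + a^2)
 g(a) = sqrt(C1 + a^2)


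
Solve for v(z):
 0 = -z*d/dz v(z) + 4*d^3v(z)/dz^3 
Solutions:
 v(z) = C1 + Integral(C2*airyai(2^(1/3)*z/2) + C3*airybi(2^(1/3)*z/2), z)


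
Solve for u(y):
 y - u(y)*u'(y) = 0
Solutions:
 u(y) = -sqrt(C1 + y^2)
 u(y) = sqrt(C1 + y^2)


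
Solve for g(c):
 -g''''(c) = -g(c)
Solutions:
 g(c) = C1*exp(-c) + C2*exp(c) + C3*sin(c) + C4*cos(c)


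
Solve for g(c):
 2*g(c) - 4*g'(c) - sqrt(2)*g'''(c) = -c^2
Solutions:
 g(c) = C1*exp(-c*(-4*2^(5/6)*3^(2/3)/(9*sqrt(2) + sqrt(6)*sqrt(27 + 32*sqrt(2)))^(1/3) + 12^(1/3)*(9*sqrt(2) + sqrt(6)*sqrt(27 + 32*sqrt(2)))^(1/3))/12)*sin(3^(1/6)*c*(2^(5/6)/(9*sqrt(2) + sqrt(6)*sqrt(27 + 32*sqrt(2)))^(1/3) + 6^(2/3)*(9*sqrt(2) + sqrt(6)*sqrt(27 + 32*sqrt(2)))^(1/3)/12)) + C2*exp(-c*(-4*2^(5/6)*3^(2/3)/(9*sqrt(2) + sqrt(6)*sqrt(27 + 32*sqrt(2)))^(1/3) + 12^(1/3)*(9*sqrt(2) + sqrt(6)*sqrt(27 + 32*sqrt(2)))^(1/3))/12)*cos(3^(1/6)*c*(2^(5/6)/(9*sqrt(2) + sqrt(6)*sqrt(27 + 32*sqrt(2)))^(1/3) + 6^(2/3)*(9*sqrt(2) + sqrt(6)*sqrt(27 + 32*sqrt(2)))^(1/3)/12)) + C3*exp(c*(-4*2^(5/6)*3^(2/3)/(9*sqrt(2) + sqrt(6)*sqrt(27 + 32*sqrt(2)))^(1/3) + 12^(1/3)*(9*sqrt(2) + sqrt(6)*sqrt(27 + 32*sqrt(2)))^(1/3))/6) - c^2/2 - 2*c - 4


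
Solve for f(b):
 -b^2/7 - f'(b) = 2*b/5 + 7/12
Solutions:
 f(b) = C1 - b^3/21 - b^2/5 - 7*b/12


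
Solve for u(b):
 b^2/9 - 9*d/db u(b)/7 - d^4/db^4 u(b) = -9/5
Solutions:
 u(b) = C1 + C4*exp(-21^(2/3)*b/7) + 7*b^3/243 + 7*b/5 + (C2*sin(3*3^(1/6)*7^(2/3)*b/14) + C3*cos(3*3^(1/6)*7^(2/3)*b/14))*exp(21^(2/3)*b/14)


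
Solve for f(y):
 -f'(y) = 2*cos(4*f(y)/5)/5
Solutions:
 2*y/5 - 5*log(sin(4*f(y)/5) - 1)/8 + 5*log(sin(4*f(y)/5) + 1)/8 = C1


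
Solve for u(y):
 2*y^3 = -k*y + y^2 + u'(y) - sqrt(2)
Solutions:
 u(y) = C1 + k*y^2/2 + y^4/2 - y^3/3 + sqrt(2)*y


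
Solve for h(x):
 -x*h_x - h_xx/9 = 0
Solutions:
 h(x) = C1 + C2*erf(3*sqrt(2)*x/2)


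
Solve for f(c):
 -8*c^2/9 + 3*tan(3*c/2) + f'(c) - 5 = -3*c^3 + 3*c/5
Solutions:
 f(c) = C1 - 3*c^4/4 + 8*c^3/27 + 3*c^2/10 + 5*c + 2*log(cos(3*c/2))


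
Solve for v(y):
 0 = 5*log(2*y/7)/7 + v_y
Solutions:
 v(y) = C1 - 5*y*log(y)/7 - 5*y*log(2)/7 + 5*y/7 + 5*y*log(7)/7


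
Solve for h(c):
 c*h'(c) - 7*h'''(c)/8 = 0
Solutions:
 h(c) = C1 + Integral(C2*airyai(2*7^(2/3)*c/7) + C3*airybi(2*7^(2/3)*c/7), c)


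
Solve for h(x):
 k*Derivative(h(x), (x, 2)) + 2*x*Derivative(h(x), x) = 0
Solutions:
 h(x) = C1 + C2*sqrt(k)*erf(x*sqrt(1/k))


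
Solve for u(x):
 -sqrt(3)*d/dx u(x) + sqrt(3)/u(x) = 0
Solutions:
 u(x) = -sqrt(C1 + 2*x)
 u(x) = sqrt(C1 + 2*x)


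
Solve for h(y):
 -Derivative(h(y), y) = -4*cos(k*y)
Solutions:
 h(y) = C1 + 4*sin(k*y)/k


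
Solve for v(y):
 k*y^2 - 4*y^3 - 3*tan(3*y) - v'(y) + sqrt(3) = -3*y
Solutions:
 v(y) = C1 + k*y^3/3 - y^4 + 3*y^2/2 + sqrt(3)*y + log(cos(3*y))


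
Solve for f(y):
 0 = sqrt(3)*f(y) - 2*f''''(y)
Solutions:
 f(y) = C1*exp(-2^(3/4)*3^(1/8)*y/2) + C2*exp(2^(3/4)*3^(1/8)*y/2) + C3*sin(2^(3/4)*3^(1/8)*y/2) + C4*cos(2^(3/4)*3^(1/8)*y/2)


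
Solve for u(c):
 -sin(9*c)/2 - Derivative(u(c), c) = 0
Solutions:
 u(c) = C1 + cos(9*c)/18


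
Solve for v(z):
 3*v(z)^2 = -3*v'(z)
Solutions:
 v(z) = 1/(C1 + z)


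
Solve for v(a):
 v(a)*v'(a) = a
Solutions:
 v(a) = -sqrt(C1 + a^2)
 v(a) = sqrt(C1 + a^2)


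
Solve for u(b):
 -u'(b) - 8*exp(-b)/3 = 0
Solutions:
 u(b) = C1 + 8*exp(-b)/3


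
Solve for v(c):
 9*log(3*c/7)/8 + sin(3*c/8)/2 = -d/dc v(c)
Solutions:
 v(c) = C1 - 9*c*log(c)/8 - 9*c*log(3)/8 + 9*c/8 + 9*c*log(7)/8 + 4*cos(3*c/8)/3


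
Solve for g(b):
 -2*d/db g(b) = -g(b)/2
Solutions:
 g(b) = C1*exp(b/4)


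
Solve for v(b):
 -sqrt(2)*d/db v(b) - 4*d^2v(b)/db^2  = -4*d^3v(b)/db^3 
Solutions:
 v(b) = C1 + C2*exp(b*(1 - sqrt(1 + sqrt(2)))/2) + C3*exp(b*(1 + sqrt(1 + sqrt(2)))/2)


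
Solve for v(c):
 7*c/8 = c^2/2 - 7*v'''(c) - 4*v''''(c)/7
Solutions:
 v(c) = C1 + C2*c + C3*c^2 + C4*exp(-49*c/4) + c^5/840 - 125*c^4/21952 + 125*c^3/67228


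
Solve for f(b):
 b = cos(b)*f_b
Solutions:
 f(b) = C1 + Integral(b/cos(b), b)


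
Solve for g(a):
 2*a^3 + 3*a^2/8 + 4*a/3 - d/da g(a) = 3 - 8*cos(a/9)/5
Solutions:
 g(a) = C1 + a^4/2 + a^3/8 + 2*a^2/3 - 3*a + 72*sin(a/9)/5


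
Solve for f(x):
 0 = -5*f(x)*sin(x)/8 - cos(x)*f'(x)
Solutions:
 f(x) = C1*cos(x)^(5/8)


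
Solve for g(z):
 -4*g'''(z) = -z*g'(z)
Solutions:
 g(z) = C1 + Integral(C2*airyai(2^(1/3)*z/2) + C3*airybi(2^(1/3)*z/2), z)


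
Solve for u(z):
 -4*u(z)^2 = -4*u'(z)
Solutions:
 u(z) = -1/(C1 + z)


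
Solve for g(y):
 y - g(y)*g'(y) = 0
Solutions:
 g(y) = -sqrt(C1 + y^2)
 g(y) = sqrt(C1 + y^2)


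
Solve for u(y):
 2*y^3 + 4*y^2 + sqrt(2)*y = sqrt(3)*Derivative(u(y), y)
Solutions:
 u(y) = C1 + sqrt(3)*y^4/6 + 4*sqrt(3)*y^3/9 + sqrt(6)*y^2/6


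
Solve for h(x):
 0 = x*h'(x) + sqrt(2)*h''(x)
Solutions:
 h(x) = C1 + C2*erf(2^(1/4)*x/2)


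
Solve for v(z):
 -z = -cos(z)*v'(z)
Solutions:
 v(z) = C1 + Integral(z/cos(z), z)


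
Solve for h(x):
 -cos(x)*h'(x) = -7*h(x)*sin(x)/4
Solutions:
 h(x) = C1/cos(x)^(7/4)


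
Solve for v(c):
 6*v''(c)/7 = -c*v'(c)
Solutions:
 v(c) = C1 + C2*erf(sqrt(21)*c/6)


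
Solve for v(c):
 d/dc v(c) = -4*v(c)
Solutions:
 v(c) = C1*exp(-4*c)


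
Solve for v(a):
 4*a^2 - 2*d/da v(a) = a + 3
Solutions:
 v(a) = C1 + 2*a^3/3 - a^2/4 - 3*a/2


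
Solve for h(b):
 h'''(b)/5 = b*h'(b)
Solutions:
 h(b) = C1 + Integral(C2*airyai(5^(1/3)*b) + C3*airybi(5^(1/3)*b), b)


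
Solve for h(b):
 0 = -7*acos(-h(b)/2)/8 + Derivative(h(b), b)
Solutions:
 Integral(1/acos(-_y/2), (_y, h(b))) = C1 + 7*b/8


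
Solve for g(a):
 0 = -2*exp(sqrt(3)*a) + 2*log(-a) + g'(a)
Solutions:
 g(a) = C1 - 2*a*log(-a) + 2*a + 2*sqrt(3)*exp(sqrt(3)*a)/3


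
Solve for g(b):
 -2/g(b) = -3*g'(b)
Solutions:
 g(b) = -sqrt(C1 + 12*b)/3
 g(b) = sqrt(C1 + 12*b)/3


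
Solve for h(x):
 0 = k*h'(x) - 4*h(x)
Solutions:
 h(x) = C1*exp(4*x/k)


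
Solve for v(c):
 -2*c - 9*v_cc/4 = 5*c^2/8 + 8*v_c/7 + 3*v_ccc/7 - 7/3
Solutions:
 v(c) = C1 + C2*exp(c*(-63 + sqrt(2433))/24) + C3*exp(-c*(sqrt(2433) + 63)/24) - 35*c^3/192 + 413*c^2/2048 + 162967*c/98304


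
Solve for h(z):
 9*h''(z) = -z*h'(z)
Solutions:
 h(z) = C1 + C2*erf(sqrt(2)*z/6)


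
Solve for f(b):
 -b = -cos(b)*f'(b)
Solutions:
 f(b) = C1 + Integral(b/cos(b), b)


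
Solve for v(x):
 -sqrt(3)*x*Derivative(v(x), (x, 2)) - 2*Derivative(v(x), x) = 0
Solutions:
 v(x) = C1 + C2*x^(1 - 2*sqrt(3)/3)


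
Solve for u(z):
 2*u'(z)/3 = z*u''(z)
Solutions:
 u(z) = C1 + C2*z^(5/3)


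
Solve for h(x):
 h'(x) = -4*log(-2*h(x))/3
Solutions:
 3*Integral(1/(log(-_y) + log(2)), (_y, h(x)))/4 = C1 - x


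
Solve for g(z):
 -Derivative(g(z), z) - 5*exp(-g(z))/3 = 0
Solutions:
 g(z) = log(C1 - 5*z/3)


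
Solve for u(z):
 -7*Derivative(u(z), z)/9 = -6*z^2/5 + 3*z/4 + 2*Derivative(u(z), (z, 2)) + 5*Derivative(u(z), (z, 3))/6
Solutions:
 u(z) = C1 + C2*exp(z*(-18 + sqrt(114))/15) + C3*exp(-z*(sqrt(114) + 18)/15) + 18*z^3/35 - 8721*z^2/1960 + 67149*z/3430


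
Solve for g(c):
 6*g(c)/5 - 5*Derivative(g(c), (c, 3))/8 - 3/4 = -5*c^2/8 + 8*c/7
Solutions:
 g(c) = C3*exp(2*30^(1/3)*c/5) - 25*c^2/48 + 20*c/21 + (C1*sin(10^(1/3)*3^(5/6)*c/5) + C2*cos(10^(1/3)*3^(5/6)*c/5))*exp(-30^(1/3)*c/5) + 5/8


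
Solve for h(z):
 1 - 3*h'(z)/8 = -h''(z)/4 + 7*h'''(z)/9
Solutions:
 h(z) = C1 + 8*z/3 + (C2*sin(3*sqrt(159)*z/56) + C3*cos(3*sqrt(159)*z/56))*exp(9*z/56)


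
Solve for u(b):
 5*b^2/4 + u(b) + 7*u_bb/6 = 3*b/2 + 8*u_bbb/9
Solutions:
 u(b) = C1*exp(b*(-(48*sqrt(2990) + 2647)^(1/3) - 49/(48*sqrt(2990) + 2647)^(1/3) + 14)/32)*sin(sqrt(3)*b*(-(48*sqrt(2990) + 2647)^(1/3) + 49/(48*sqrt(2990) + 2647)^(1/3))/32) + C2*exp(b*(-(48*sqrt(2990) + 2647)^(1/3) - 49/(48*sqrt(2990) + 2647)^(1/3) + 14)/32)*cos(sqrt(3)*b*(-(48*sqrt(2990) + 2647)^(1/3) + 49/(48*sqrt(2990) + 2647)^(1/3))/32) + C3*exp(b*(49/(48*sqrt(2990) + 2647)^(1/3) + 7 + (48*sqrt(2990) + 2647)^(1/3))/16) - 5*b^2/4 + 3*b/2 + 35/12


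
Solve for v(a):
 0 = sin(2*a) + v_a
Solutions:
 v(a) = C1 + cos(2*a)/2


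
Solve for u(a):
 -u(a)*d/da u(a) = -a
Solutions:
 u(a) = -sqrt(C1 + a^2)
 u(a) = sqrt(C1 + a^2)


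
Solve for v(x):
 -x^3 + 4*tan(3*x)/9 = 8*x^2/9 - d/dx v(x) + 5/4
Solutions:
 v(x) = C1 + x^4/4 + 8*x^3/27 + 5*x/4 + 4*log(cos(3*x))/27


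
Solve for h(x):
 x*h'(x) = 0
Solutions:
 h(x) = C1


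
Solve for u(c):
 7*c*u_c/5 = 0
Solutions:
 u(c) = C1


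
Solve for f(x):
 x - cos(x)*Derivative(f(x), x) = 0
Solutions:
 f(x) = C1 + Integral(x/cos(x), x)


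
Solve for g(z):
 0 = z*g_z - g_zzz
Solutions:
 g(z) = C1 + Integral(C2*airyai(z) + C3*airybi(z), z)


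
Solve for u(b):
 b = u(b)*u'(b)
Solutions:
 u(b) = -sqrt(C1 + b^2)
 u(b) = sqrt(C1 + b^2)


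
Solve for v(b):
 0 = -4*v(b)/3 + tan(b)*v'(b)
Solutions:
 v(b) = C1*sin(b)^(4/3)


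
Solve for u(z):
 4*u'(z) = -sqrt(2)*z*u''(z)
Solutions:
 u(z) = C1 + C2*z^(1 - 2*sqrt(2))


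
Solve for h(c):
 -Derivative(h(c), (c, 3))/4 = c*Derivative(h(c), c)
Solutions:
 h(c) = C1 + Integral(C2*airyai(-2^(2/3)*c) + C3*airybi(-2^(2/3)*c), c)


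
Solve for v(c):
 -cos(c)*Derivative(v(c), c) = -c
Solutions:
 v(c) = C1 + Integral(c/cos(c), c)


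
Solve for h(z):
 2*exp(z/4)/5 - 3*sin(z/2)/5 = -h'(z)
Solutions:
 h(z) = C1 - 8*exp(z/4)/5 - 6*cos(z/2)/5


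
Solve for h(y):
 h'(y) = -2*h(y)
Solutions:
 h(y) = C1*exp(-2*y)


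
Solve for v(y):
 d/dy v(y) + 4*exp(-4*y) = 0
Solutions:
 v(y) = C1 + exp(-4*y)


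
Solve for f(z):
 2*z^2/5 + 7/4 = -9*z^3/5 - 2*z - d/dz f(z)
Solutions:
 f(z) = C1 - 9*z^4/20 - 2*z^3/15 - z^2 - 7*z/4


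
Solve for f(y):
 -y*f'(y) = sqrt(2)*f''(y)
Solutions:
 f(y) = C1 + C2*erf(2^(1/4)*y/2)


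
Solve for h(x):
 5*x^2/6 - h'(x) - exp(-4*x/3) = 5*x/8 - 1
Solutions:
 h(x) = C1 + 5*x^3/18 - 5*x^2/16 + x + 3*exp(-4*x/3)/4


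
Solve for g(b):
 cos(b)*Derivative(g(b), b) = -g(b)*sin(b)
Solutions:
 g(b) = C1*cos(b)


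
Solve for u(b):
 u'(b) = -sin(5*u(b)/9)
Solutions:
 b + 9*log(cos(5*u(b)/9) - 1)/10 - 9*log(cos(5*u(b)/9) + 1)/10 = C1


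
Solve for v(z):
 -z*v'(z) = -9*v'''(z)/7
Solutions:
 v(z) = C1 + Integral(C2*airyai(21^(1/3)*z/3) + C3*airybi(21^(1/3)*z/3), z)


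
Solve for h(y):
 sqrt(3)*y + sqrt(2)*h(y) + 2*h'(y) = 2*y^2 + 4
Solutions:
 h(y) = C1*exp(-sqrt(2)*y/2) + sqrt(2)*y^2 - 4*y - sqrt(6)*y/2 + sqrt(3) + 6*sqrt(2)


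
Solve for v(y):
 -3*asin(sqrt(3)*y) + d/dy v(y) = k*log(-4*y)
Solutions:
 v(y) = C1 + k*y*(log(-y) - 1) + 2*k*y*log(2) + 3*y*asin(sqrt(3)*y) + sqrt(3)*sqrt(1 - 3*y^2)


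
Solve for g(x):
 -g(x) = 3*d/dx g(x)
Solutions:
 g(x) = C1*exp(-x/3)


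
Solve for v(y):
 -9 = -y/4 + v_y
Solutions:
 v(y) = C1 + y^2/8 - 9*y


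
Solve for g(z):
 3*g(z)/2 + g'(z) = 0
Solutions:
 g(z) = C1*exp(-3*z/2)


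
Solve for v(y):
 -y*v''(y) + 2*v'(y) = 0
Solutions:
 v(y) = C1 + C2*y^3


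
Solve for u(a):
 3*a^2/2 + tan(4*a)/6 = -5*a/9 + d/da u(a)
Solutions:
 u(a) = C1 + a^3/2 + 5*a^2/18 - log(cos(4*a))/24


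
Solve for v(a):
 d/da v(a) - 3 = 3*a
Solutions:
 v(a) = C1 + 3*a^2/2 + 3*a


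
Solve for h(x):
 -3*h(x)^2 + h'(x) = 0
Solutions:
 h(x) = -1/(C1 + 3*x)


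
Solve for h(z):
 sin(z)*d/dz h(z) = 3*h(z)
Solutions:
 h(z) = C1*(cos(z) - 1)^(3/2)/(cos(z) + 1)^(3/2)


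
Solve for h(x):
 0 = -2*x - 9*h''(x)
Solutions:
 h(x) = C1 + C2*x - x^3/27


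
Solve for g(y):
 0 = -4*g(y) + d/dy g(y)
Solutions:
 g(y) = C1*exp(4*y)


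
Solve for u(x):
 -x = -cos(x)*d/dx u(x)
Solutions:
 u(x) = C1 + Integral(x/cos(x), x)


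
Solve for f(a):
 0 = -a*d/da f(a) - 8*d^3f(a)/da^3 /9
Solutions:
 f(a) = C1 + Integral(C2*airyai(-3^(2/3)*a/2) + C3*airybi(-3^(2/3)*a/2), a)


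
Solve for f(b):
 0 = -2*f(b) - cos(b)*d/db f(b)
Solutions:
 f(b) = C1*(sin(b) - 1)/(sin(b) + 1)


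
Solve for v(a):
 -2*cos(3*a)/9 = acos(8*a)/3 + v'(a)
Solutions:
 v(a) = C1 - a*acos(8*a)/3 + sqrt(1 - 64*a^2)/24 - 2*sin(3*a)/27


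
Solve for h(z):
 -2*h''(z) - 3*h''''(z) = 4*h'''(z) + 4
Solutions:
 h(z) = C1 + C2*z - z^2 + (C3*sin(sqrt(2)*z/3) + C4*cos(sqrt(2)*z/3))*exp(-2*z/3)


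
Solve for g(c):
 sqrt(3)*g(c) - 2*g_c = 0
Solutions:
 g(c) = C1*exp(sqrt(3)*c/2)


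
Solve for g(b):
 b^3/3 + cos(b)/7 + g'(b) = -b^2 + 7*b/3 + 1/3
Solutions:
 g(b) = C1 - b^4/12 - b^3/3 + 7*b^2/6 + b/3 - sin(b)/7


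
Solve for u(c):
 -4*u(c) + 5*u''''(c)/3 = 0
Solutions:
 u(c) = C1*exp(-sqrt(2)*3^(1/4)*5^(3/4)*c/5) + C2*exp(sqrt(2)*3^(1/4)*5^(3/4)*c/5) + C3*sin(sqrt(2)*3^(1/4)*5^(3/4)*c/5) + C4*cos(sqrt(2)*3^(1/4)*5^(3/4)*c/5)


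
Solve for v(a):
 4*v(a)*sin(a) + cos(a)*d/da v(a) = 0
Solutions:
 v(a) = C1*cos(a)^4


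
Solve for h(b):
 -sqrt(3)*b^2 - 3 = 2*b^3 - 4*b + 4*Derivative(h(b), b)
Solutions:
 h(b) = C1 - b^4/8 - sqrt(3)*b^3/12 + b^2/2 - 3*b/4


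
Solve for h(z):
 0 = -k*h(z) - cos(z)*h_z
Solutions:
 h(z) = C1*exp(k*(log(sin(z) - 1) - log(sin(z) + 1))/2)


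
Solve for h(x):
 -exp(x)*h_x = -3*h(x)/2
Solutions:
 h(x) = C1*exp(-3*exp(-x)/2)


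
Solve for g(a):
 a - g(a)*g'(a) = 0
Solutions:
 g(a) = -sqrt(C1 + a^2)
 g(a) = sqrt(C1 + a^2)


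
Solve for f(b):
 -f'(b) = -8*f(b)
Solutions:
 f(b) = C1*exp(8*b)


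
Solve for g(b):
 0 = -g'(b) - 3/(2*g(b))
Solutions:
 g(b) = -sqrt(C1 - 3*b)
 g(b) = sqrt(C1 - 3*b)


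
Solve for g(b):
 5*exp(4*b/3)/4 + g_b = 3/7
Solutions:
 g(b) = C1 + 3*b/7 - 15*exp(4*b/3)/16


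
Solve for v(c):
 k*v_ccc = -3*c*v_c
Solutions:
 v(c) = C1 + Integral(C2*airyai(3^(1/3)*c*(-1/k)^(1/3)) + C3*airybi(3^(1/3)*c*(-1/k)^(1/3)), c)


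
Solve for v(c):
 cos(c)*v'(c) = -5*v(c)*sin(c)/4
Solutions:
 v(c) = C1*cos(c)^(5/4)


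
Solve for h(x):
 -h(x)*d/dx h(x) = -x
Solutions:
 h(x) = -sqrt(C1 + x^2)
 h(x) = sqrt(C1 + x^2)


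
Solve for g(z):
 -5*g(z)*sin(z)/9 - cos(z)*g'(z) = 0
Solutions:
 g(z) = C1*cos(z)^(5/9)


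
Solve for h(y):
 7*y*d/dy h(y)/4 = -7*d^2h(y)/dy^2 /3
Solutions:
 h(y) = C1 + C2*erf(sqrt(6)*y/4)


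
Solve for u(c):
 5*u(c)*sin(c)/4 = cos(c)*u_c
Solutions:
 u(c) = C1/cos(c)^(5/4)


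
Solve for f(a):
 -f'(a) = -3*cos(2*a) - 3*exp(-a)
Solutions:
 f(a) = C1 + 3*sin(2*a)/2 - 3*exp(-a)


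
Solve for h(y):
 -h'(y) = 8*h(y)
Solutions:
 h(y) = C1*exp(-8*y)


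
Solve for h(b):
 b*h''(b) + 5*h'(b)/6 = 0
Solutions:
 h(b) = C1 + C2*b^(1/6)


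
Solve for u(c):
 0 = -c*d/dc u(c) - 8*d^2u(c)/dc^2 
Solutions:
 u(c) = C1 + C2*erf(c/4)


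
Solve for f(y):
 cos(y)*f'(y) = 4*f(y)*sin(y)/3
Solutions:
 f(y) = C1/cos(y)^(4/3)


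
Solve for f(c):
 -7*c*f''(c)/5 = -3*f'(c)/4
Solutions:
 f(c) = C1 + C2*c^(43/28)


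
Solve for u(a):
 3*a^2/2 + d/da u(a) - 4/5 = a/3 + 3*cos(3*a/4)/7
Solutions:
 u(a) = C1 - a^3/2 + a^2/6 + 4*a/5 + 4*sin(3*a/4)/7


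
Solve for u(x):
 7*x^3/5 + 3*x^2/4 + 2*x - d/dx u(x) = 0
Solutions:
 u(x) = C1 + 7*x^4/20 + x^3/4 + x^2


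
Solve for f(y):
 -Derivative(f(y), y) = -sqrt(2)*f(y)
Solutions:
 f(y) = C1*exp(sqrt(2)*y)


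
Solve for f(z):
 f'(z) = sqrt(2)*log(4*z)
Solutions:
 f(z) = C1 + sqrt(2)*z*log(z) - sqrt(2)*z + 2*sqrt(2)*z*log(2)


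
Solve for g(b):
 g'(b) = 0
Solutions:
 g(b) = C1


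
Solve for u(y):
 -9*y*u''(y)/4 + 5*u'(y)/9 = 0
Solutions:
 u(y) = C1 + C2*y^(101/81)


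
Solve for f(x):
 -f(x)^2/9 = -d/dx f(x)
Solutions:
 f(x) = -9/(C1 + x)


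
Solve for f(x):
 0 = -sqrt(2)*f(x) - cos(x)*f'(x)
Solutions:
 f(x) = C1*(sin(x) - 1)^(sqrt(2)/2)/(sin(x) + 1)^(sqrt(2)/2)


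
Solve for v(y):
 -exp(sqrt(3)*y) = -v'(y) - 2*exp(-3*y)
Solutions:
 v(y) = C1 + sqrt(3)*exp(sqrt(3)*y)/3 + 2*exp(-3*y)/3


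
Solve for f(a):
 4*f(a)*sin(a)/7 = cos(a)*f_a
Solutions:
 f(a) = C1/cos(a)^(4/7)


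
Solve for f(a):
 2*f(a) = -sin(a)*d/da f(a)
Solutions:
 f(a) = C1*(cos(a) + 1)/(cos(a) - 1)


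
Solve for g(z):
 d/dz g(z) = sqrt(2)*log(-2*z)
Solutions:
 g(z) = C1 + sqrt(2)*z*log(-z) + sqrt(2)*z*(-1 + log(2))


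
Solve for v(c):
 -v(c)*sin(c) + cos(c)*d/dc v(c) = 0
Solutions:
 v(c) = C1/cos(c)


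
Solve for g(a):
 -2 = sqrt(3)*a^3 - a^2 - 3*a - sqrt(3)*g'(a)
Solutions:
 g(a) = C1 + a^4/4 - sqrt(3)*a^3/9 - sqrt(3)*a^2/2 + 2*sqrt(3)*a/3


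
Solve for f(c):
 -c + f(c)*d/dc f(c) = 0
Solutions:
 f(c) = -sqrt(C1 + c^2)
 f(c) = sqrt(C1 + c^2)


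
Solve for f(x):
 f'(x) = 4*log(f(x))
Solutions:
 li(f(x)) = C1 + 4*x


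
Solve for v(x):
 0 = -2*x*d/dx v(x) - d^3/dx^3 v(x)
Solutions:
 v(x) = C1 + Integral(C2*airyai(-2^(1/3)*x) + C3*airybi(-2^(1/3)*x), x)


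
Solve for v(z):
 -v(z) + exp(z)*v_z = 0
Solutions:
 v(z) = C1*exp(-exp(-z))


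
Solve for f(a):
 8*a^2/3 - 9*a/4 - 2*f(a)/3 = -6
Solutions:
 f(a) = 4*a^2 - 27*a/8 + 9


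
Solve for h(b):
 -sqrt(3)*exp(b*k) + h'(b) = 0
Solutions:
 h(b) = C1 + sqrt(3)*exp(b*k)/k


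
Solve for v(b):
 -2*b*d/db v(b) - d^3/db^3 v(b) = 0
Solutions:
 v(b) = C1 + Integral(C2*airyai(-2^(1/3)*b) + C3*airybi(-2^(1/3)*b), b)


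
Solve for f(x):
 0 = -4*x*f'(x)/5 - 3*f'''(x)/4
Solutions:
 f(x) = C1 + Integral(C2*airyai(-2*15^(2/3)*2^(1/3)*x/15) + C3*airybi(-2*15^(2/3)*2^(1/3)*x/15), x)


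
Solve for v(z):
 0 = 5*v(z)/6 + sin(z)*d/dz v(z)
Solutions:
 v(z) = C1*(cos(z) + 1)^(5/12)/(cos(z) - 1)^(5/12)


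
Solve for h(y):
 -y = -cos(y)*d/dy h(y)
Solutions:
 h(y) = C1 + Integral(y/cos(y), y)


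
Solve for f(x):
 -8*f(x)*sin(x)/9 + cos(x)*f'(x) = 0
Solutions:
 f(x) = C1/cos(x)^(8/9)


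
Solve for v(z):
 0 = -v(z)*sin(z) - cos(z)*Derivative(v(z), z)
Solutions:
 v(z) = C1*cos(z)


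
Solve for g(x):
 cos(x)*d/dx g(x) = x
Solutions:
 g(x) = C1 + Integral(x/cos(x), x)


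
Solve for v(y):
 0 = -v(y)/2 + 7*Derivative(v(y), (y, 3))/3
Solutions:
 v(y) = C3*exp(14^(2/3)*3^(1/3)*y/14) + (C1*sin(14^(2/3)*3^(5/6)*y/28) + C2*cos(14^(2/3)*3^(5/6)*y/28))*exp(-14^(2/3)*3^(1/3)*y/28)


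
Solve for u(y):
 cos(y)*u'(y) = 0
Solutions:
 u(y) = C1


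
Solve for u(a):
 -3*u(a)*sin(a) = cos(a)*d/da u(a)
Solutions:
 u(a) = C1*cos(a)^3


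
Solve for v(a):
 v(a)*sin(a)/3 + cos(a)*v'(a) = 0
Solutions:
 v(a) = C1*cos(a)^(1/3)


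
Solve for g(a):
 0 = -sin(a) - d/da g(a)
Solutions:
 g(a) = C1 + cos(a)


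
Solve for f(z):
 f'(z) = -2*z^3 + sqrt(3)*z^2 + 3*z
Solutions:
 f(z) = C1 - z^4/2 + sqrt(3)*z^3/3 + 3*z^2/2


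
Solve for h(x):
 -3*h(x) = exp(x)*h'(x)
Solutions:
 h(x) = C1*exp(3*exp(-x))


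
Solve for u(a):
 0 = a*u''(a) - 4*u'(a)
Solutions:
 u(a) = C1 + C2*a^5


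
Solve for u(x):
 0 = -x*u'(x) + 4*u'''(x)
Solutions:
 u(x) = C1 + Integral(C2*airyai(2^(1/3)*x/2) + C3*airybi(2^(1/3)*x/2), x)
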